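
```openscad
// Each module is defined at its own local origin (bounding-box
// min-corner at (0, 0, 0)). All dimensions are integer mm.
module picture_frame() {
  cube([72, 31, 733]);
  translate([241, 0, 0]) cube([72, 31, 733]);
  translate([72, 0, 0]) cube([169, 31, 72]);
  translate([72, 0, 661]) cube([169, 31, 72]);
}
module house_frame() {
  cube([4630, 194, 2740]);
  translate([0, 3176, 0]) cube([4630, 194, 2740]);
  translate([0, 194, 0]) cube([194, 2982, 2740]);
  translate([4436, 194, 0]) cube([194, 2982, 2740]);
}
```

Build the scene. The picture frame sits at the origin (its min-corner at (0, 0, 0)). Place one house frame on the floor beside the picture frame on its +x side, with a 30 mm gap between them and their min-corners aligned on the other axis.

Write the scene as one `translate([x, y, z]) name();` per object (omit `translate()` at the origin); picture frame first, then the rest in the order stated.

picture_frame();
translate([343, 0, 0]) house_frame();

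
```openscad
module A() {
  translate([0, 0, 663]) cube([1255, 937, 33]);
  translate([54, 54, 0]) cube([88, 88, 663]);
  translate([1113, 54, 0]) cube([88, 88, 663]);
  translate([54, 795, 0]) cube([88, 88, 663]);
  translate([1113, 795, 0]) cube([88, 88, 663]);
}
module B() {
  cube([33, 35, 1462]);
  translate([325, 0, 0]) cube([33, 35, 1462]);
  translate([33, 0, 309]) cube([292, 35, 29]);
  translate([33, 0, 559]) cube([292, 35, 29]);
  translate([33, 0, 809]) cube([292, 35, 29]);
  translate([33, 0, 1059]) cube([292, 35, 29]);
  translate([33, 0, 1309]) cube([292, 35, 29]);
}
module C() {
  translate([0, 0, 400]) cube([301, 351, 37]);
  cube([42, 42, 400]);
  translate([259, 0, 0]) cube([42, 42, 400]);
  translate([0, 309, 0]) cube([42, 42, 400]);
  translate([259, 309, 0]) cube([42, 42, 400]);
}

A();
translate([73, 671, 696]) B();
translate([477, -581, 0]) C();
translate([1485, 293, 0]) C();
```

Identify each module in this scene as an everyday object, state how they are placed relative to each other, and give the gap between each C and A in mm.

A is a table. B is a ladder. C is a stool. The ladder is on top of the table. Two stools sit around the table at the −y, +x sides. The gap between each stool and the table is 230 mm.

Each stool's nearest face is 230 mm from the table's bounding box.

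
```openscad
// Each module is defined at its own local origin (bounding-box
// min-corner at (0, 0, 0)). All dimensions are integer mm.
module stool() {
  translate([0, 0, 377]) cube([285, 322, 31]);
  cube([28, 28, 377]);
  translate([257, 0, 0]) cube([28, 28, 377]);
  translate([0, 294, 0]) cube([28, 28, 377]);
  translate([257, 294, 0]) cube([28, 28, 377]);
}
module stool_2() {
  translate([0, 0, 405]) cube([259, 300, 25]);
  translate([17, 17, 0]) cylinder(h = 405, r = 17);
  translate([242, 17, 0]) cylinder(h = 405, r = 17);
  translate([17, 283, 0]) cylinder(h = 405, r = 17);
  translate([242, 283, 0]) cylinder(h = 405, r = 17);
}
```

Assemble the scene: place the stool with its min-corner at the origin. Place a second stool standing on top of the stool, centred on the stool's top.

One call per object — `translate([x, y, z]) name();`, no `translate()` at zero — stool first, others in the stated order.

stool();
translate([13, 11, 408]) stool_2();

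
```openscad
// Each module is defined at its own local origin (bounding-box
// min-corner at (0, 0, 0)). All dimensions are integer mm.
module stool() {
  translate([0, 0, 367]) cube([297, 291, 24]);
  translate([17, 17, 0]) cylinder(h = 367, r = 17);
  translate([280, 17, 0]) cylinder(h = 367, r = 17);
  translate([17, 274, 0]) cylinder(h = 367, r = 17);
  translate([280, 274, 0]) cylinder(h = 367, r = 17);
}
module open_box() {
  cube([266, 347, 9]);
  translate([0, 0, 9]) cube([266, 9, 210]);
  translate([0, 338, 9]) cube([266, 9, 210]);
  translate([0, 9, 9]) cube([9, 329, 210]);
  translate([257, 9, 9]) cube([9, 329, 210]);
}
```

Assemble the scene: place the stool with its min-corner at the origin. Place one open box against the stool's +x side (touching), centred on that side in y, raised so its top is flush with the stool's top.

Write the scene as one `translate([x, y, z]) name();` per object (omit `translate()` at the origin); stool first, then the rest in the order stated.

stool();
translate([297, -28, 172]) open_box();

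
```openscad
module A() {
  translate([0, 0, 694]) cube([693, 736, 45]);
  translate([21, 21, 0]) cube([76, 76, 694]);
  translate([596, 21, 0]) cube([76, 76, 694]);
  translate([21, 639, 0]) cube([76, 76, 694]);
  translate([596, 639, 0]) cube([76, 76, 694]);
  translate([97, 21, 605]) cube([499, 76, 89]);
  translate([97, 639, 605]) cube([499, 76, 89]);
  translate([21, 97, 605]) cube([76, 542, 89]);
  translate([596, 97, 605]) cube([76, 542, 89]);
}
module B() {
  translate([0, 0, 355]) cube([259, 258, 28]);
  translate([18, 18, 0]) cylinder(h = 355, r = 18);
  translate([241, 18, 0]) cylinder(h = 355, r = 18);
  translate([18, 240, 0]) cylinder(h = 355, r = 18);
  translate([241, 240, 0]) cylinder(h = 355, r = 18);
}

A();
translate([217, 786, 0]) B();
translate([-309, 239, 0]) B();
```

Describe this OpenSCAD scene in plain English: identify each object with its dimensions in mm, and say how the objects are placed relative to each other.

A is a rectangular dining table. The top is 693×736×45 mm with its upper surface at z = 739 mm. It stands on four 76×76 mm square legs, each inset 21 mm from the nearest pair of top edges, running from the floor to the underside of the top. Four apron rails, 76 mm thick and 89 mm tall, run between adjacent legs with their top edges flush with the underside of the top and their outer faces flush with the legs' outer faces.

B is a four-legged stool. The seat is 259×258 mm, 28 mm thick, top at z = 383 mm. It stands on four round legs, each 36 mm in diameter, from z = 0 to the seat underside, each leg's axis is inset half a diameter from the nearest pair of seat edges (so the leg's bounding box is flush with the corner).

Two stools sit around the table at the +y, −x sides.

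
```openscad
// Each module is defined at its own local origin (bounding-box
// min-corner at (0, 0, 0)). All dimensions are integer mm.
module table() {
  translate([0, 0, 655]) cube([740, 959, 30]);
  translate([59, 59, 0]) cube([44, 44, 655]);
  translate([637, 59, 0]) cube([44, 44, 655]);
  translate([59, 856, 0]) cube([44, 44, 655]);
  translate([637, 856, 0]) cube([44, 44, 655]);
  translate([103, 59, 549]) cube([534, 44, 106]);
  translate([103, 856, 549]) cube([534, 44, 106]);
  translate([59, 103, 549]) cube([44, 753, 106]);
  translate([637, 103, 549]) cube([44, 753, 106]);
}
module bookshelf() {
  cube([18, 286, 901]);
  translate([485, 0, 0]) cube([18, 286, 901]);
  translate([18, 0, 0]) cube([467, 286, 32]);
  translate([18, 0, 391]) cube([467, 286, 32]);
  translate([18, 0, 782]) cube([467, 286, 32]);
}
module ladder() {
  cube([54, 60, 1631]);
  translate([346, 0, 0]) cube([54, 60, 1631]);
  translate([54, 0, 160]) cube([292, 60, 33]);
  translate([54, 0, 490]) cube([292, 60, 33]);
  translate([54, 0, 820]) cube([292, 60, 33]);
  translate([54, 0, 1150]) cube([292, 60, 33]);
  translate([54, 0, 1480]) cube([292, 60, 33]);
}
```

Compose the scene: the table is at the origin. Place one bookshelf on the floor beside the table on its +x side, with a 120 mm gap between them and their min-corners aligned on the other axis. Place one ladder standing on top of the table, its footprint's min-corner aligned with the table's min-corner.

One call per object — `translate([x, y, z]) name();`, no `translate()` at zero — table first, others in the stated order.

table();
translate([860, 0, 0]) bookshelf();
translate([0, 0, 685]) ladder();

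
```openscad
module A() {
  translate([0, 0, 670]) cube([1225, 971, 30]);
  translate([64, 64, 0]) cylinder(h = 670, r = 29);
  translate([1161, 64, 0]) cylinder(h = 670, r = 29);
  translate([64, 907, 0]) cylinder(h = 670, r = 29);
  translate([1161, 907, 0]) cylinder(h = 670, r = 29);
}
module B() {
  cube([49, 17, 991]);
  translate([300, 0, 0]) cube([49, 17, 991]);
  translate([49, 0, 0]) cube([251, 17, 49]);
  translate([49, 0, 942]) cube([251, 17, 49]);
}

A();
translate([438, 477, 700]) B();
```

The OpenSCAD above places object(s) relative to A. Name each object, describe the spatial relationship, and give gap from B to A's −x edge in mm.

The picture frame's min-x is at 438; the table's min-x is 0; gap = 438 mm.

A is a table. B is a picture frame. The picture frame is on top of the table, centred. The gap from the picture frame to the table's −x edge is 438 mm.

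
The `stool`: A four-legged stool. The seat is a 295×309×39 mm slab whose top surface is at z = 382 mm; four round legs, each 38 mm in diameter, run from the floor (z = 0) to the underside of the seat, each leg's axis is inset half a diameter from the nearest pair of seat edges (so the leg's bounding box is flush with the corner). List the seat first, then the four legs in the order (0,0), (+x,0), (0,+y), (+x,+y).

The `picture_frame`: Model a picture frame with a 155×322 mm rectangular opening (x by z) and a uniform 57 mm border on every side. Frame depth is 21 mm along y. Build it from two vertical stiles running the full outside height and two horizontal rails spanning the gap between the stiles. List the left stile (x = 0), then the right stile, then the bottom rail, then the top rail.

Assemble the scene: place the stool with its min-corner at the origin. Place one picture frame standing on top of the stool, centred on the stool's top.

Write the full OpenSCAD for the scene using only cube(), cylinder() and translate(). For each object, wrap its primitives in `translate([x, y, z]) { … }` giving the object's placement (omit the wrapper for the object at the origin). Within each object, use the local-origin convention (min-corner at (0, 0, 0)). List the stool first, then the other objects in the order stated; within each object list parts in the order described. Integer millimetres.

translate([0, 0, 343]) cube([295, 309, 39]);
translate([19, 19, 0]) cylinder(h = 343, r = 19);
translate([276, 19, 0]) cylinder(h = 343, r = 19);
translate([19, 290, 0]) cylinder(h = 343, r = 19);
translate([276, 290, 0]) cylinder(h = 343, r = 19);
translate([13, 144, 382]) {
  cube([57, 21, 436]);
  translate([212, 0, 0]) cube([57, 21, 436]);
  translate([57, 0, 0]) cube([155, 21, 57]);
  translate([57, 0, 379]) cube([155, 21, 57]);
}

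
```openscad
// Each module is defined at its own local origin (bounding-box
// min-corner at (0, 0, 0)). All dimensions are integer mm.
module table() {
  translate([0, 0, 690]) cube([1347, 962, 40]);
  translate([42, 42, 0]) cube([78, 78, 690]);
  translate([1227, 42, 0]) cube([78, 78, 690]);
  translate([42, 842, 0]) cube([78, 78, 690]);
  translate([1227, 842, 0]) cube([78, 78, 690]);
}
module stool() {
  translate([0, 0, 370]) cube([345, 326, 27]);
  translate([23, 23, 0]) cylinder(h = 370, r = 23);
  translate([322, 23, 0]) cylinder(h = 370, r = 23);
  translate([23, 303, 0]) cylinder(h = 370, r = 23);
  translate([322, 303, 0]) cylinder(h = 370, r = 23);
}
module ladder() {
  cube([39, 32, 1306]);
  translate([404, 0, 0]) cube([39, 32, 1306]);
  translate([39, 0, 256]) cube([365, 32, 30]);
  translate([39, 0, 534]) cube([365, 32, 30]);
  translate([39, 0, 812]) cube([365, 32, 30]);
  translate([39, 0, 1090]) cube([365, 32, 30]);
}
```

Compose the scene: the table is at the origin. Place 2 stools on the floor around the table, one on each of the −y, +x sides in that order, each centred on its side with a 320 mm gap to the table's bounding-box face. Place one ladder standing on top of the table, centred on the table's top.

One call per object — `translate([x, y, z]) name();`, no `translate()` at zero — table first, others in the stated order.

table();
translate([501, -646, 0]) stool();
translate([1667, 318, 0]) stool();
translate([452, 465, 730]) ladder();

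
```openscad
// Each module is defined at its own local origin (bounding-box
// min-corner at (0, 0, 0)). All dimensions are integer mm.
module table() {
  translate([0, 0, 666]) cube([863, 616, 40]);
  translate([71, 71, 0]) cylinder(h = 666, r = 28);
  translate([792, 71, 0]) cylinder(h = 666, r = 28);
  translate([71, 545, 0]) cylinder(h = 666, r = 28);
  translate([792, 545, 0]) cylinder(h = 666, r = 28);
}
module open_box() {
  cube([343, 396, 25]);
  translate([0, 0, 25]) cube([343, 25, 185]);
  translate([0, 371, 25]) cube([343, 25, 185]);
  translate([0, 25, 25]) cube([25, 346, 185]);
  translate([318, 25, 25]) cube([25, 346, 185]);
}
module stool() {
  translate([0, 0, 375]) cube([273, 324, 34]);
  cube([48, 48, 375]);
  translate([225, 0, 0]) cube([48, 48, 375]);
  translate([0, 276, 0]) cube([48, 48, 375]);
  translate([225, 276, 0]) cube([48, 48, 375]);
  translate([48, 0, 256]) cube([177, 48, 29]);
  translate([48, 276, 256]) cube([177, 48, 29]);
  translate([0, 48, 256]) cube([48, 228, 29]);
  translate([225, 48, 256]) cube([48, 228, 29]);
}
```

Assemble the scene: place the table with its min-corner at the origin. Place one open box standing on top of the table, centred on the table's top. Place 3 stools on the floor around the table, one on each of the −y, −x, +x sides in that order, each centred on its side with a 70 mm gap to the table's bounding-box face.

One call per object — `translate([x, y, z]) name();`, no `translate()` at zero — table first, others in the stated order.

table();
translate([260, 110, 706]) open_box();
translate([295, -394, 0]) stool();
translate([-343, 146, 0]) stool();
translate([933, 146, 0]) stool();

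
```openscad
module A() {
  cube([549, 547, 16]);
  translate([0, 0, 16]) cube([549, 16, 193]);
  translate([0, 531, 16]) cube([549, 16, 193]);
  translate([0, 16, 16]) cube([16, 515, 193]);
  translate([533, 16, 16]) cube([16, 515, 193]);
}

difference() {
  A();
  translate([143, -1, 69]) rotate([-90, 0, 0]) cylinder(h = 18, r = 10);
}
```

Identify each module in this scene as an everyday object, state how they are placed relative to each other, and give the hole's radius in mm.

The subtracted cylinder has r = 10 mm.

A is an open box. The open box has a circular hole through its front wall. The hole's radius is 10 mm.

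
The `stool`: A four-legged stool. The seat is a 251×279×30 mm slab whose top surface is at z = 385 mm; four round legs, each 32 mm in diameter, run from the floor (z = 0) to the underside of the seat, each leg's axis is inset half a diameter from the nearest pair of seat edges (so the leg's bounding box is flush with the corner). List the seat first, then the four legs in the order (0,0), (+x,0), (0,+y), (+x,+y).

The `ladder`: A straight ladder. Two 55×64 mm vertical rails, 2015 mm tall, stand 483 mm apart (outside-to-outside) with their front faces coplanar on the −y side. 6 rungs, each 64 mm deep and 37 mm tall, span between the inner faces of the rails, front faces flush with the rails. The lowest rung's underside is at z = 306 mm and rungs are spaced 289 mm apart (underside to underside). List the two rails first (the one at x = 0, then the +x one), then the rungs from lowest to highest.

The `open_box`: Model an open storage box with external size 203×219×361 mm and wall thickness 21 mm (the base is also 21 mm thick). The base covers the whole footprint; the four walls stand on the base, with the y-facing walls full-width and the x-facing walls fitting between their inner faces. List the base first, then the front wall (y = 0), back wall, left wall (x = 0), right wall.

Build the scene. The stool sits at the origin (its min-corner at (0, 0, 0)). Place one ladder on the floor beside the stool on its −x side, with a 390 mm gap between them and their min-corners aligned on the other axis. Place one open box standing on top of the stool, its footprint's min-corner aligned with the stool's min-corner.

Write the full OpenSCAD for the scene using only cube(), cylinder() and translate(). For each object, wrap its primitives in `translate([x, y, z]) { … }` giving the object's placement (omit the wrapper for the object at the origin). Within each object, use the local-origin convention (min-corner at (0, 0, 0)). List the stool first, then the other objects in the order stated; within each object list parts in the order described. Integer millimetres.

translate([0, 0, 355]) cube([251, 279, 30]);
translate([16, 16, 0]) cylinder(h = 355, r = 16);
translate([235, 16, 0]) cylinder(h = 355, r = 16);
translate([16, 263, 0]) cylinder(h = 355, r = 16);
translate([235, 263, 0]) cylinder(h = 355, r = 16);
translate([-873, 0, 0]) {
  cube([55, 64, 2015]);
  translate([428, 0, 0]) cube([55, 64, 2015]);
  translate([55, 0, 306]) cube([373, 64, 37]);
  translate([55, 0, 595]) cube([373, 64, 37]);
  translate([55, 0, 884]) cube([373, 64, 37]);
  translate([55, 0, 1173]) cube([373, 64, 37]);
  translate([55, 0, 1462]) cube([373, 64, 37]);
  translate([55, 0, 1751]) cube([373, 64, 37]);
}
translate([0, 0, 385]) {
  cube([203, 219, 21]);
  translate([0, 0, 21]) cube([203, 21, 340]);
  translate([0, 198, 21]) cube([203, 21, 340]);
  translate([0, 21, 21]) cube([21, 177, 340]);
  translate([182, 21, 21]) cube([21, 177, 340]);
}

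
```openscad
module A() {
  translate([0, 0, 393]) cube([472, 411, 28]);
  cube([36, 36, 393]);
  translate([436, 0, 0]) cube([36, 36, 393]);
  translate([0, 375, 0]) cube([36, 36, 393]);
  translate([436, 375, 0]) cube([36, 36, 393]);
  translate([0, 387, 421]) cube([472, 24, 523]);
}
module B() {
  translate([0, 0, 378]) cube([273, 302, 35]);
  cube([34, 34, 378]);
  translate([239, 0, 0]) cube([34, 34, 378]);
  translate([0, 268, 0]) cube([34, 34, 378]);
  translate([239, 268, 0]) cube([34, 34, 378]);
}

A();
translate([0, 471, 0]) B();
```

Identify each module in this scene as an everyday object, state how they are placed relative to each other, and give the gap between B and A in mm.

The stool's nearest face is 60 mm from the chair's +y face.

A is a chair. B is a stool. The stool is on the floor beside the chair on its +y side. The gap between the stool and the chair is 60 mm.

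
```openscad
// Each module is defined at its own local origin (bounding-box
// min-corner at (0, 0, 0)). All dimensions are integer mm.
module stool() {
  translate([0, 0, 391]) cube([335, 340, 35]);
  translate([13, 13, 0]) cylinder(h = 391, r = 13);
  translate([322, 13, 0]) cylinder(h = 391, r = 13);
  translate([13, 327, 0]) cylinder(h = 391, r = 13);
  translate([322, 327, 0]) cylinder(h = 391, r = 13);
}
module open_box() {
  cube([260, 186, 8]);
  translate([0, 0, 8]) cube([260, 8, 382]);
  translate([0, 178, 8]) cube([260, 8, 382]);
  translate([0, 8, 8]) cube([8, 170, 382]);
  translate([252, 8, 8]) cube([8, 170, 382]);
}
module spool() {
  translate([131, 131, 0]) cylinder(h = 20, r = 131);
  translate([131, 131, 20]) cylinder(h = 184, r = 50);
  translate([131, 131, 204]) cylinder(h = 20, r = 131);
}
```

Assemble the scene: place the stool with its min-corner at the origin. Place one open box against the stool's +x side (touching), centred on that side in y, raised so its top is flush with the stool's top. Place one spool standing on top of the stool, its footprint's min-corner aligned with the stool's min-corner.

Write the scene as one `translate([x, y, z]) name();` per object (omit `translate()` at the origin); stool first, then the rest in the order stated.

stool();
translate([335, 77, 36]) open_box();
translate([0, 0, 426]) spool();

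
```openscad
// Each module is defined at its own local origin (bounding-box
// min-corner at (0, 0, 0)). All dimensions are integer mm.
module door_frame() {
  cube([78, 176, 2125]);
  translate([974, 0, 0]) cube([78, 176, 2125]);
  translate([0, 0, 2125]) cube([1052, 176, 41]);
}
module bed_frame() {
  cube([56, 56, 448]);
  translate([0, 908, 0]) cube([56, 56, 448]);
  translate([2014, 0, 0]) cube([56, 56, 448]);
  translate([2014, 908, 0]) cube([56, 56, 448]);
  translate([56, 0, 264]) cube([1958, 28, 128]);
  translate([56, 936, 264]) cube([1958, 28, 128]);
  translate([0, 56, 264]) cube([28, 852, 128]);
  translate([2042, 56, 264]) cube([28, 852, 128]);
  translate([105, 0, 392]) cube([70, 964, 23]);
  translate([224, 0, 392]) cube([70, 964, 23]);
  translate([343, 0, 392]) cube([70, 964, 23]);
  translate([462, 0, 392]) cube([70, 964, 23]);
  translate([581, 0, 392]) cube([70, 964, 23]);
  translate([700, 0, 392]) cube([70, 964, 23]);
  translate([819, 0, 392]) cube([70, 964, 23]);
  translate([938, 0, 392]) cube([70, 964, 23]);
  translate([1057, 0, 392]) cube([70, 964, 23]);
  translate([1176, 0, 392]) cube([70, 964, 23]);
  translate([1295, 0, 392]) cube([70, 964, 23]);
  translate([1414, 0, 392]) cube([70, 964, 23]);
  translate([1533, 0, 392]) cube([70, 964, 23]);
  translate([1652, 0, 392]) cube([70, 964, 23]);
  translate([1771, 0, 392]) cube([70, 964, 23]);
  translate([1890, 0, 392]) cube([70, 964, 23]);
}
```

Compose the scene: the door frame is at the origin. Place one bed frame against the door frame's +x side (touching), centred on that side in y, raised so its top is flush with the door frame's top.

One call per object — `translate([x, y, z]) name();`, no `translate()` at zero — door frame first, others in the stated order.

door_frame();
translate([1052, -394, 1718]) bed_frame();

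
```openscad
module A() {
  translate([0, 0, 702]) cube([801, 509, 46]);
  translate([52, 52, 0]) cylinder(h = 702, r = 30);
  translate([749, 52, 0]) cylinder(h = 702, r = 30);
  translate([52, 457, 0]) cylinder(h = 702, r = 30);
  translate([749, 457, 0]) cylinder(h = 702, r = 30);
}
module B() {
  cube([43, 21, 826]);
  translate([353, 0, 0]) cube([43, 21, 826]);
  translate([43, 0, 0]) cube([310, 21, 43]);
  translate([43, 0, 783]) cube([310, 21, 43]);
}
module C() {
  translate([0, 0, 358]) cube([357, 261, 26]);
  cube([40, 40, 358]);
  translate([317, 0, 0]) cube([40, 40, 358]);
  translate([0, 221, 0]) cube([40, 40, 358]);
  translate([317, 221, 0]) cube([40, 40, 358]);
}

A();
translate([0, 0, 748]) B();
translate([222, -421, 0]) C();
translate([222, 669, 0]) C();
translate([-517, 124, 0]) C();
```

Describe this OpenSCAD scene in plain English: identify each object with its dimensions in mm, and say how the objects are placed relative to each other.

A is a rectangular dining table. The top is 801×509×46 mm with its upper surface at z = 748 mm. It stands on four round legs of 60 mm diameter, each leg's bounding box inset 22 mm from the nearest pair of top edges, running from the floor to the underside of the top.

B is a picture frame with a 310×740 mm rectangular opening (x by z) and a uniform 43 mm border on every side. Frame depth is 21 mm along y. It is built from two vertical stiles running the full outside height and two horizontal rails spanning the gap between the stiles.

C is a simple wooden stool: a rectangular seat 357 mm (x) by 261 mm (y), 26 mm thick, top face at z = 384 mm, on four square legs, each 40×40 mm in cross-section. The legs rest on z = 0, each flush with a corner of the seat.

The picture frame is on top of the table. Three stools sit around the table at the −y, +y, −x sides.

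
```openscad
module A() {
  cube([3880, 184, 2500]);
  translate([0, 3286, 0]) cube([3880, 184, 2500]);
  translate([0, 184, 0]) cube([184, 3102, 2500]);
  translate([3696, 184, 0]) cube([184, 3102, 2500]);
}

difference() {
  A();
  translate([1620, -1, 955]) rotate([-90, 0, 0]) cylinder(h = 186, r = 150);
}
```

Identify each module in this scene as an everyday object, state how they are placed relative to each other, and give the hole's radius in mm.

A is a house frame. The house frame has a circular hole through its front wall. The hole's radius is 150 mm.

The subtracted cylinder has r = 150 mm.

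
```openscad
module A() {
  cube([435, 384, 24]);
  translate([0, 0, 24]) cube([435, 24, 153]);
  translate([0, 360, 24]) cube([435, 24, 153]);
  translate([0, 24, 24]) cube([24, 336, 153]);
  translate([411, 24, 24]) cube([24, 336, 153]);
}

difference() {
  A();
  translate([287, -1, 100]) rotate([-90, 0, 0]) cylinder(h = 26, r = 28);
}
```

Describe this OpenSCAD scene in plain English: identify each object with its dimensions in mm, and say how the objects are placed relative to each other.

A is an open storage box with external size 435×384×177 mm and wall thickness 24 mm (the base is also 24 mm thick). The base covers the whole footprint; the four walls stand on the base, with the y-facing walls full-width and the x-facing walls fitting between their inner faces.

The open box has a circular hole of radius 28 mm through its front wall, centred at (x = 287, z = 100).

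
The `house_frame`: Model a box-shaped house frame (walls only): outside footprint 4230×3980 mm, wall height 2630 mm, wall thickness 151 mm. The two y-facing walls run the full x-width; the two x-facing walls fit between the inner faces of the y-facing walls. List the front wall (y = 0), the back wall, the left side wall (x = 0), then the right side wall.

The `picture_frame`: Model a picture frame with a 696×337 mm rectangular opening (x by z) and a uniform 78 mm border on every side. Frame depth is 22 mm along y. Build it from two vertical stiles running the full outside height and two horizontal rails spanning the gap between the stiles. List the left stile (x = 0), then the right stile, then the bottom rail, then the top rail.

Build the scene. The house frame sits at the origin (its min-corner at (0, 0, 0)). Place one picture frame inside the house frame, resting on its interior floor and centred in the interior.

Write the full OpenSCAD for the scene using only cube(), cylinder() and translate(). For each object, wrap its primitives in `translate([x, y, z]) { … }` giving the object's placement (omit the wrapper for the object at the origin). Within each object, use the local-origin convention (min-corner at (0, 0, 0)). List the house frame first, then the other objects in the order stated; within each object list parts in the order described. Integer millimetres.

cube([4230, 151, 2630]);
translate([0, 3829, 0]) cube([4230, 151, 2630]);
translate([0, 151, 0]) cube([151, 3678, 2630]);
translate([4079, 151, 0]) cube([151, 3678, 2630]);
translate([1689, 1979, 0]) {
  cube([78, 22, 493]);
  translate([774, 0, 0]) cube([78, 22, 493]);
  translate([78, 0, 0]) cube([696, 22, 78]);
  translate([78, 0, 415]) cube([696, 22, 78]);
}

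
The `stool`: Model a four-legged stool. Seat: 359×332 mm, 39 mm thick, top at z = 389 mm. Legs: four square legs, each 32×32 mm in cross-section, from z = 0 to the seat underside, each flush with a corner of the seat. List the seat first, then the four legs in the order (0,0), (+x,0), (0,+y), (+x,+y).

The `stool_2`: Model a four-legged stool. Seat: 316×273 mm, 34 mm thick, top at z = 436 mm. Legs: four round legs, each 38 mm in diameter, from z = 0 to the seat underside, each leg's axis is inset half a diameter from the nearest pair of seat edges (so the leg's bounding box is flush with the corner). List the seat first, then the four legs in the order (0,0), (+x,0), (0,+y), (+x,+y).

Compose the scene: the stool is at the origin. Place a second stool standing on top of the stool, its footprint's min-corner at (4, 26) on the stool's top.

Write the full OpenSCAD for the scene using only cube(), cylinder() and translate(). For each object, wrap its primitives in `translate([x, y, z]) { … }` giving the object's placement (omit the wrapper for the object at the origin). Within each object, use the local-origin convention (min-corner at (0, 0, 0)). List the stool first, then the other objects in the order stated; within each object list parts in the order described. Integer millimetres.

translate([0, 0, 350]) cube([359, 332, 39]);
cube([32, 32, 350]);
translate([327, 0, 0]) cube([32, 32, 350]);
translate([0, 300, 0]) cube([32, 32, 350]);
translate([327, 300, 0]) cube([32, 32, 350]);
translate([4, 26, 389]) {
  translate([0, 0, 402]) cube([316, 273, 34]);
  translate([19, 19, 0]) cylinder(h = 402, r = 19);
  translate([297, 19, 0]) cylinder(h = 402, r = 19);
  translate([19, 254, 0]) cylinder(h = 402, r = 19);
  translate([297, 254, 0]) cylinder(h = 402, r = 19);
}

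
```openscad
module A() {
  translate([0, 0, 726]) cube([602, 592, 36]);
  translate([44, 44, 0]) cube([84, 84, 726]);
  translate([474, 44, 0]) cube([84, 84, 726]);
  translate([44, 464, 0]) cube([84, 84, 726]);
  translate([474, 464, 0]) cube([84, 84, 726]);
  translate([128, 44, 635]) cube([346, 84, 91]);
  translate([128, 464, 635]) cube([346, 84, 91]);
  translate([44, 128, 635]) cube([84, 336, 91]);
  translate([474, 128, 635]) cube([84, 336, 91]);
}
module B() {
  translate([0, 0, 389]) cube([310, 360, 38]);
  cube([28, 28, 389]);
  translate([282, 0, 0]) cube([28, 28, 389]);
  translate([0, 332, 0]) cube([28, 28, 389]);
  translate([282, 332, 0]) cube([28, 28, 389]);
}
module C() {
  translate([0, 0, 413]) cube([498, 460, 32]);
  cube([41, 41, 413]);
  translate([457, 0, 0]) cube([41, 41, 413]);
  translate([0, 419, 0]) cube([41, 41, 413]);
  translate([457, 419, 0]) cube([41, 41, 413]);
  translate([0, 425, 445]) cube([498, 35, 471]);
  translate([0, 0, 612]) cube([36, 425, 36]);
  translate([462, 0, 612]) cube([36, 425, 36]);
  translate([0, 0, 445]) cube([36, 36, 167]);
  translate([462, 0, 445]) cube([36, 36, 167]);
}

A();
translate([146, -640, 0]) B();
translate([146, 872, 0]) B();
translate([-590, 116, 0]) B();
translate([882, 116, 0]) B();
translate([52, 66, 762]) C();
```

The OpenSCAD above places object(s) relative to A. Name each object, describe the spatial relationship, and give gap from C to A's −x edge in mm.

The chair's min-x is at 52; the table's min-x is 0; gap = 52 mm.

A is a table. B is a stool. C is a chair. Four stools sit around the table at the −y, +y, −x, +x sides. The chair is on top of the table, centred. The gap from the chair to the table's −x edge is 52 mm.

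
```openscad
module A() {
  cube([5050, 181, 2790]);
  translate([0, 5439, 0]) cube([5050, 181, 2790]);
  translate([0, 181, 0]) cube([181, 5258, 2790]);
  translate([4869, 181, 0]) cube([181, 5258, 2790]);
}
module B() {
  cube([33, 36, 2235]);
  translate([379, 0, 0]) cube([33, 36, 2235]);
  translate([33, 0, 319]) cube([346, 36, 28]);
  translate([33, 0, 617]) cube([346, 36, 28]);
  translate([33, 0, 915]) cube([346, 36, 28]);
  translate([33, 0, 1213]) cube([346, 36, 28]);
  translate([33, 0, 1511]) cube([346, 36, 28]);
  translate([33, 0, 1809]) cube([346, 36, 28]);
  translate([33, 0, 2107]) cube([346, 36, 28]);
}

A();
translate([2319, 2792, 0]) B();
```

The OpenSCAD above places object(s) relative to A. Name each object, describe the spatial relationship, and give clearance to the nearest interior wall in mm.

Clearances: x = 2138, y = 2611; minimum 2138 mm.

A is a house frame. B is a ladder. The ladder sits inside the house frame, centred. The clearance to the nearest interior wall is 2138 mm.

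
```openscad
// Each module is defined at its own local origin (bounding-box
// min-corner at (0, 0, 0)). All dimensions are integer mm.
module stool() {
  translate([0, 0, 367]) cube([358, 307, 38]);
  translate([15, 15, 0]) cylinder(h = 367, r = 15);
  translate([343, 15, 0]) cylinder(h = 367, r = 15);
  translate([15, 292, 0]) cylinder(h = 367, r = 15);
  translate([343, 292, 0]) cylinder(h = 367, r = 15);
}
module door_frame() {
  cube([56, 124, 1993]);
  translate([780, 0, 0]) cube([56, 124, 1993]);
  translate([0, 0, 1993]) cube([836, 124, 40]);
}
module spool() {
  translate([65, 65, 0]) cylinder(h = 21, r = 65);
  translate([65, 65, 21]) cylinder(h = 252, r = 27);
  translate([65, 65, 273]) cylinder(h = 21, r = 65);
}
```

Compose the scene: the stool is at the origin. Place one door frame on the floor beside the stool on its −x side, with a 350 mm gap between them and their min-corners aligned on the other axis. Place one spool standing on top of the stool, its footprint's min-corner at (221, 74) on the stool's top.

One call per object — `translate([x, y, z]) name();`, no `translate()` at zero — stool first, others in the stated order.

stool();
translate([-1186, 0, 0]) door_frame();
translate([221, 74, 405]) spool();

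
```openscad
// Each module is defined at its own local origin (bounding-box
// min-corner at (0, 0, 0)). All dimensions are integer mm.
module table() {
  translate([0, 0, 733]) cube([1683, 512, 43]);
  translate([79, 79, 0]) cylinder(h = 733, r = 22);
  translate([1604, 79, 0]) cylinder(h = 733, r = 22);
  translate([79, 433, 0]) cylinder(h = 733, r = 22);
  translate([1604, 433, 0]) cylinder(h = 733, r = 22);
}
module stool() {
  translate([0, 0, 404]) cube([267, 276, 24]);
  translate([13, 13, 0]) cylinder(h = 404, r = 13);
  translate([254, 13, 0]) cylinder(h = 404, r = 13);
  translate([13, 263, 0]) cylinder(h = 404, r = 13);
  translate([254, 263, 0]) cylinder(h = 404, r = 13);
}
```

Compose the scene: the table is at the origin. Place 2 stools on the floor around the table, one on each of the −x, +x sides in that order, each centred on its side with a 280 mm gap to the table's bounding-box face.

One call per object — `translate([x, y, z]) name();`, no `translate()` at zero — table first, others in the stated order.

table();
translate([-547, 118, 0]) stool();
translate([1963, 118, 0]) stool();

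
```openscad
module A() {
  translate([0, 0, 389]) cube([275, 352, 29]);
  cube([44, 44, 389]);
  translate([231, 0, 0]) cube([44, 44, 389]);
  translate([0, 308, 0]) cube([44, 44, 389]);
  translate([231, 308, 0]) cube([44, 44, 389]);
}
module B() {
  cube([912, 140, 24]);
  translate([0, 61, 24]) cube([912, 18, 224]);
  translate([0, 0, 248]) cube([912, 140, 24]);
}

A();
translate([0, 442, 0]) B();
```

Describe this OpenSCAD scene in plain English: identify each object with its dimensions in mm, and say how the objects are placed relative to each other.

A is a four-legged stool. The seat is 275×352 mm, 29 mm thick, top at z = 418 mm. It stands on four square legs, each 44×44 mm in cross-section, from z = 0 to the seat underside, each flush with a corner of the seat.

B is an I-beam lying along x, 912 mm long. Overall section height 272 mm. Two flanges 140 mm wide (y) and 24 mm thick, one on the floor and one at the top; a web 18 mm thick runs between them, centred on the flange width.

The I-beam is on the floor beside the stool on its +y side.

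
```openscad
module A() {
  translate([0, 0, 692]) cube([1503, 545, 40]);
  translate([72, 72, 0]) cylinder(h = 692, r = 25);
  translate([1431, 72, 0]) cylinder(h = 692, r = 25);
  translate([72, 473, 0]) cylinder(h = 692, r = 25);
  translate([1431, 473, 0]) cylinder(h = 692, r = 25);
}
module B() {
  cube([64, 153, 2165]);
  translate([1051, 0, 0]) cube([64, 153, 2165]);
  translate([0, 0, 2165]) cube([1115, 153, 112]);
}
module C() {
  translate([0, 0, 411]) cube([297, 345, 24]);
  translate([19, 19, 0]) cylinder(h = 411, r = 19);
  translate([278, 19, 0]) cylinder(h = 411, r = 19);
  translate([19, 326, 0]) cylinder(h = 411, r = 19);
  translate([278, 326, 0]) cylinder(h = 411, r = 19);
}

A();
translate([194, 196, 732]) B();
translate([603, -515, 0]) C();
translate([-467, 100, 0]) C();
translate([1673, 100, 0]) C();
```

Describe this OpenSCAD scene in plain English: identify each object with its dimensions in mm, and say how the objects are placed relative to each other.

A is a table with a 1503×545 mm rectangular top, 40 mm thick, top surface at z = 732 mm, supported by four round legs of 50 mm diameter, each leg's bounding box inset 47 mm from the nearest pair of top edges, running from the floor.

B is a door frame. The clear opening is 987 mm wide and 2165 mm high. Two 64 mm wide jambs, 153 mm deep, stand either side of the opening from the floor to the top of the opening. A 112 mm thick head sits across the top of both jambs, spanning the full outside width of the frame.

C is a four-legged stool. The seat is a 297×345×24 mm slab whose top surface is at z = 435 mm; four round legs, each 38 mm in diameter, run from the floor (z = 0) to the underside of the seat, each leg's axis is inset half a diameter from the nearest pair of seat edges (so the leg's bounding box is flush with the corner).

The door frame is on top of the table, centred. Three stools sit around the table at the −y, −x, +x sides.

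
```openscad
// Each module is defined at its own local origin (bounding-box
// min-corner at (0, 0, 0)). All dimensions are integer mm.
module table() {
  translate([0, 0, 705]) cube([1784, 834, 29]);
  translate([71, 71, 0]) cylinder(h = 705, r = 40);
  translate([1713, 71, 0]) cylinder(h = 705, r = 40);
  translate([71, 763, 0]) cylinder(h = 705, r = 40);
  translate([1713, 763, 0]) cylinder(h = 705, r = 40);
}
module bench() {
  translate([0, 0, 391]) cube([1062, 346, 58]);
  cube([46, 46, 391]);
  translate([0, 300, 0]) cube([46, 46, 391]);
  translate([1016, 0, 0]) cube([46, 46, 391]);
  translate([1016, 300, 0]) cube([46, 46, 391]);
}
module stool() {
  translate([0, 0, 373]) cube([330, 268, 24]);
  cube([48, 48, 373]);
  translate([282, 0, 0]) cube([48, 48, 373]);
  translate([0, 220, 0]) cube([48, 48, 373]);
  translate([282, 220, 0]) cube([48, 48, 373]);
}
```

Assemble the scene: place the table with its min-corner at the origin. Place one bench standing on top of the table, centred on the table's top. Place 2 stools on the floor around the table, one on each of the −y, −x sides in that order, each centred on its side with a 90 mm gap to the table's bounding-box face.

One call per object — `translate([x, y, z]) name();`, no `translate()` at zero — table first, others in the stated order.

table();
translate([361, 244, 734]) bench();
translate([727, -358, 0]) stool();
translate([-420, 283, 0]) stool();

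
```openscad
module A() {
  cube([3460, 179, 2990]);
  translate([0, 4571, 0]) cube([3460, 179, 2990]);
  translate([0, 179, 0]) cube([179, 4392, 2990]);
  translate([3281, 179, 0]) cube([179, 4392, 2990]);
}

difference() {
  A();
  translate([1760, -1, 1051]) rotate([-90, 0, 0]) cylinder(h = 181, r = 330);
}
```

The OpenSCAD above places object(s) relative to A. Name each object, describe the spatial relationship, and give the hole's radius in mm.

A is a house frame. The house frame has a circular hole through its front wall. The hole's radius is 330 mm.

The subtracted cylinder has r = 330 mm.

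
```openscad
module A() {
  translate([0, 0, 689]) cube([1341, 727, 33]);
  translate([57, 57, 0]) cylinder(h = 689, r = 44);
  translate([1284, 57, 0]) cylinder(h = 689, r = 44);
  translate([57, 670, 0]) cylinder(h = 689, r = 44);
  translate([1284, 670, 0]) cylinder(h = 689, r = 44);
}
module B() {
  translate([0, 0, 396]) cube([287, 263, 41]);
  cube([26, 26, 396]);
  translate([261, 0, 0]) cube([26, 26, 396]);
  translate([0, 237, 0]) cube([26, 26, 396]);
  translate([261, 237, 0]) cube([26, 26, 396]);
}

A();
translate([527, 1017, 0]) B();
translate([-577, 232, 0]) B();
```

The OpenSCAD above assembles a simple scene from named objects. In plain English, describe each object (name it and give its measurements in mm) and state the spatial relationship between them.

A is a table with a 1341×727 mm rectangular top, 33 mm thick, top surface at z = 722 mm, supported by four round legs of 88 mm diameter, each leg's bounding box inset 13 mm from the nearest pair of top edges, running from the floor.

B is a four-legged stool. The seat is 287×263 mm, 41 mm thick, top at z = 437 mm. It stands on four square legs, each 26×26 mm in cross-section, from z = 0 to the seat underside, each flush with a corner of the seat.

Two stools sit around the table at the +y, −x sides.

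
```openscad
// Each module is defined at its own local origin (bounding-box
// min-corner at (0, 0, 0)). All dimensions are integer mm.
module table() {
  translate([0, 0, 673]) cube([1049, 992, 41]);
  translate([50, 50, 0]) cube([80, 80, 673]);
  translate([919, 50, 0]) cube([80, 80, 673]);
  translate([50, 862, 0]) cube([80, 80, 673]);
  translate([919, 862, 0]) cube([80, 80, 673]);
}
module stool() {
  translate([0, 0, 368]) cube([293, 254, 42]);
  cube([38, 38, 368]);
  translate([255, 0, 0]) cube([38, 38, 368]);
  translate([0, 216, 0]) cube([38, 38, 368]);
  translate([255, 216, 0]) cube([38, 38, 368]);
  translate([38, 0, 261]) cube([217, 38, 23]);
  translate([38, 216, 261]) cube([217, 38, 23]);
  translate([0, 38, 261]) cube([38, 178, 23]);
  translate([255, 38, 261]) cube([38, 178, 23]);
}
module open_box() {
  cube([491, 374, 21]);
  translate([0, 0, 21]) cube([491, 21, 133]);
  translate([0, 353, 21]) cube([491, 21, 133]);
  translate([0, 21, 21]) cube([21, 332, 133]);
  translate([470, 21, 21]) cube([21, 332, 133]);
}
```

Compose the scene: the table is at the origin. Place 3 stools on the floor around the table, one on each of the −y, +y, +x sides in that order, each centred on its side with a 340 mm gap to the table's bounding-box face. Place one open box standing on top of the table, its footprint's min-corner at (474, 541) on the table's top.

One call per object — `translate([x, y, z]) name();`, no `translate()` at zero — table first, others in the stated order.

table();
translate([378, -594, 0]) stool();
translate([378, 1332, 0]) stool();
translate([1389, 369, 0]) stool();
translate([474, 541, 714]) open_box();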